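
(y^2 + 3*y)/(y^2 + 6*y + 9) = y/(y + 3)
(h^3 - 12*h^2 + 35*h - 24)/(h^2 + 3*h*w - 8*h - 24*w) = (h^2 - 4*h + 3)/(h + 3*w)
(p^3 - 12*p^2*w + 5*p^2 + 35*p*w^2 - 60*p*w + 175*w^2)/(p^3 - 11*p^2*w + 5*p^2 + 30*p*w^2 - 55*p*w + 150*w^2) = (p - 7*w)/(p - 6*w)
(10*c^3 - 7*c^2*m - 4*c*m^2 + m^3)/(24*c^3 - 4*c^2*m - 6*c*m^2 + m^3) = (5*c^2 - 6*c*m + m^2)/(12*c^2 - 8*c*m + m^2)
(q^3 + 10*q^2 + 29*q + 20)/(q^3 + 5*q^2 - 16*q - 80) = (q + 1)/(q - 4)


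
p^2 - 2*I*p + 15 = (p - 5*I)*(p + 3*I)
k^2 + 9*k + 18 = (k + 3)*(k + 6)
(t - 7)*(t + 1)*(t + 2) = t^3 - 4*t^2 - 19*t - 14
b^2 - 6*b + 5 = (b - 5)*(b - 1)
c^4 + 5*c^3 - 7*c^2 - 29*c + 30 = (c - 2)*(c - 1)*(c + 3)*(c + 5)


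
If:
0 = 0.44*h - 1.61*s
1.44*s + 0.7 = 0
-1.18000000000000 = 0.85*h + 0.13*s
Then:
No Solution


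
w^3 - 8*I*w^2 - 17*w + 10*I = (w - 5*I)*(w - 2*I)*(w - I)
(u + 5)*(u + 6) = u^2 + 11*u + 30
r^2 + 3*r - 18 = (r - 3)*(r + 6)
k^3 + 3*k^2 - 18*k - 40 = (k - 4)*(k + 2)*(k + 5)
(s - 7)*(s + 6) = s^2 - s - 42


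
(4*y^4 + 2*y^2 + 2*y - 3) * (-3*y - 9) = -12*y^5 - 36*y^4 - 6*y^3 - 24*y^2 - 9*y + 27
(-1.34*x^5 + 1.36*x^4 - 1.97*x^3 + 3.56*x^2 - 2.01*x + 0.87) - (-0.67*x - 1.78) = -1.34*x^5 + 1.36*x^4 - 1.97*x^3 + 3.56*x^2 - 1.34*x + 2.65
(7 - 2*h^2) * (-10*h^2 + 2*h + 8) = 20*h^4 - 4*h^3 - 86*h^2 + 14*h + 56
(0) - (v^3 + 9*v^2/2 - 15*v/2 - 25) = -v^3 - 9*v^2/2 + 15*v/2 + 25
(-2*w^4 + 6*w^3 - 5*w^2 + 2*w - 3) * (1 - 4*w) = 8*w^5 - 26*w^4 + 26*w^3 - 13*w^2 + 14*w - 3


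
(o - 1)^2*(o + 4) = o^3 + 2*o^2 - 7*o + 4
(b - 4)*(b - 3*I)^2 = b^3 - 4*b^2 - 6*I*b^2 - 9*b + 24*I*b + 36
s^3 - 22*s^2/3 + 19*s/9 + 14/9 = (s - 7)*(s - 2/3)*(s + 1/3)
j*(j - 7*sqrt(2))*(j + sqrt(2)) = j^3 - 6*sqrt(2)*j^2 - 14*j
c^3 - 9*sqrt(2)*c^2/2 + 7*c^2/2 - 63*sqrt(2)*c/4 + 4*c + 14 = (c + 7/2)*(c - 4*sqrt(2))*(c - sqrt(2)/2)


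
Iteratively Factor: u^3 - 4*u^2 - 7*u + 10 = (u + 2)*(u^2 - 6*u + 5) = (u - 5)*(u + 2)*(u - 1)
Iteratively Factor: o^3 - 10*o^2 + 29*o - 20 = (o - 4)*(o^2 - 6*o + 5) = (o - 5)*(o - 4)*(o - 1)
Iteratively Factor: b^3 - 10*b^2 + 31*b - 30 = (b - 2)*(b^2 - 8*b + 15) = (b - 3)*(b - 2)*(b - 5)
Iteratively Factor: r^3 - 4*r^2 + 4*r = (r - 2)*(r^2 - 2*r) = r*(r - 2)*(r - 2)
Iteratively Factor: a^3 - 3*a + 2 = (a - 1)*(a^2 + a - 2) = (a - 1)*(a + 2)*(a - 1)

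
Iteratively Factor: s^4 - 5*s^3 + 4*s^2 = (s - 1)*(s^3 - 4*s^2) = s*(s - 1)*(s^2 - 4*s) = s^2*(s - 1)*(s - 4)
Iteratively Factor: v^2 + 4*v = (v + 4)*(v)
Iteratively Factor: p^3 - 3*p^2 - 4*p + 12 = (p - 3)*(p^2 - 4) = (p - 3)*(p + 2)*(p - 2)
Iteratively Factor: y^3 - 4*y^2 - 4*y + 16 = (y + 2)*(y^2 - 6*y + 8) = (y - 2)*(y + 2)*(y - 4)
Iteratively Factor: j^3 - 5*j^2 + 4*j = (j - 1)*(j^2 - 4*j) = j*(j - 1)*(j - 4)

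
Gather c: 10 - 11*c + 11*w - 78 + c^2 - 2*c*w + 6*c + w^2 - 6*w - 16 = c^2 + c*(-2*w - 5) + w^2 + 5*w - 84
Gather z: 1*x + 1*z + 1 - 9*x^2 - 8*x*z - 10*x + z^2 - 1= -9*x^2 - 9*x + z^2 + z*(1 - 8*x)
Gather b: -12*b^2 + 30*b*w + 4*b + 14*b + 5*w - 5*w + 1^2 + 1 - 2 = -12*b^2 + b*(30*w + 18)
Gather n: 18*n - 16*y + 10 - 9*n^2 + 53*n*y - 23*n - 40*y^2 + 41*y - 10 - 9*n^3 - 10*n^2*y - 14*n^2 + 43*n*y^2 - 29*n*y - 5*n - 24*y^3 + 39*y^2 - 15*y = -9*n^3 + n^2*(-10*y - 23) + n*(43*y^2 + 24*y - 10) - 24*y^3 - y^2 + 10*y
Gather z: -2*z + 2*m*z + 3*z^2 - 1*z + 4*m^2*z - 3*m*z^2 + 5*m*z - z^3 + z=-z^3 + z^2*(3 - 3*m) + z*(4*m^2 + 7*m - 2)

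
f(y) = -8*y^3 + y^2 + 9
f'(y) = -24*y^2 + 2*y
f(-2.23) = 102.69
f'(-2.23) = -123.81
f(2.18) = -69.13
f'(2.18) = -109.70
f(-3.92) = 506.26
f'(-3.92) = -376.63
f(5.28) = -1140.71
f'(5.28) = -658.52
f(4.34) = -626.14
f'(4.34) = -443.37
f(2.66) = -134.49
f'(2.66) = -164.49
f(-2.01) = 78.00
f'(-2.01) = -100.98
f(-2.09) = 86.40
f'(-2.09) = -109.01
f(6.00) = -1683.00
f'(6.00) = -852.00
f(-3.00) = 234.00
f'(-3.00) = -222.00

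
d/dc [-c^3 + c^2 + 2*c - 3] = -3*c^2 + 2*c + 2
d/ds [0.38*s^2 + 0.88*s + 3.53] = 0.76*s + 0.88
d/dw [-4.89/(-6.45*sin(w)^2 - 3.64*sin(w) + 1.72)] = -(63.081*sin(w) + 17.7996)*cos(w)/(6.45*sin(w)^2 + 3.64*sin(w) - 1.72)^2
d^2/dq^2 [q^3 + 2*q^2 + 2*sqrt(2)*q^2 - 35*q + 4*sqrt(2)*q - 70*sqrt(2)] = 6*q + 4 + 4*sqrt(2)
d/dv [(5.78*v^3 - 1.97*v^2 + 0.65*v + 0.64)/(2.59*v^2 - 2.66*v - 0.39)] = (14.9702*v^4 - 30.7496*v^3 - 3.2059*v^2 - 1.7786*v + 1.4489)/(6.7081*v^4 - 13.7788*v^3 + 5.0554*v^2 + 2.0748*v + 0.1521)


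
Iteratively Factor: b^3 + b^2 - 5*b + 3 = (b - 1)*(b^2 + 2*b - 3) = (b - 1)*(b + 3)*(b - 1)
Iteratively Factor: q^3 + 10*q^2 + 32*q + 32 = (q + 2)*(q^2 + 8*q + 16) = (q + 2)*(q + 4)*(q + 4)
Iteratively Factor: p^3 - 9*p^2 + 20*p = (p - 4)*(p^2 - 5*p) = p*(p - 4)*(p - 5)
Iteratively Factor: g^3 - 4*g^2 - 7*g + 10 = (g - 1)*(g^2 - 3*g - 10) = (g - 5)*(g - 1)*(g + 2)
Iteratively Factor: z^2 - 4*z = (z)*(z - 4)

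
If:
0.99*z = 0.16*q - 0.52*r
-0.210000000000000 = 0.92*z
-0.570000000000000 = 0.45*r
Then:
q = -5.53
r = -1.27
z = -0.23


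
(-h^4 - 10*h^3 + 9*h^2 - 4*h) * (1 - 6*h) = 6*h^5 + 59*h^4 - 64*h^3 + 33*h^2 - 4*h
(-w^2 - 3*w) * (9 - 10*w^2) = 10*w^4 + 30*w^3 - 9*w^2 - 27*w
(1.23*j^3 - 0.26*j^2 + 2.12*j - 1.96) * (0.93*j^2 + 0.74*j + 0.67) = 1.1439*j^5 + 0.6684*j^4 + 2.6033*j^3 - 0.4282*j^2 - 0.0299999999999998*j - 1.3132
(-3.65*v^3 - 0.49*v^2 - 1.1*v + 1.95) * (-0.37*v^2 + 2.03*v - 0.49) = 1.3505*v^5 - 7.2282*v^4 + 1.2008*v^3 - 2.7144*v^2 + 4.4975*v - 0.9555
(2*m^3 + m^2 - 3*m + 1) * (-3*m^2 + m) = -6*m^5 - m^4 + 10*m^3 - 6*m^2 + m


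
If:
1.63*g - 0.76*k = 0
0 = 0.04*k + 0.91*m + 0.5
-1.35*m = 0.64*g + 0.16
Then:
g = 1.13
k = 2.43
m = -0.66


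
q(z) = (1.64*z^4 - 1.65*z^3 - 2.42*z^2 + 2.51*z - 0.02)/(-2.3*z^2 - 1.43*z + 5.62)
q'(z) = (4.6*z + 1.43)*(1.64*z^4 - 1.65*z^3 - 2.42*z^2 + 2.51*z - 0.02)/(-2.3*z^2 - 1.43*z + 5.62)^2 + (6.56*z^3 - 4.95*z^2 - 4.84*z + 2.51)/(-2.3*z^2 - 1.43*z + 5.62)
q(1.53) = -0.63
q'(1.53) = -0.85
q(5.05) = -13.36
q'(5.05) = -6.09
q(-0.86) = -0.39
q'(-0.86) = -0.03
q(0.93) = 0.05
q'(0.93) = -0.30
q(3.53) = -5.72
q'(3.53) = -3.96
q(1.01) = 0.03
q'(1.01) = -0.27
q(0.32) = 0.10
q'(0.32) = 0.20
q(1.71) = -0.84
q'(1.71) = -1.35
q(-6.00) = -34.69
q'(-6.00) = 9.56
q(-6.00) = -34.69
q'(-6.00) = 9.56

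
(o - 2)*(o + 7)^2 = o^3 + 12*o^2 + 21*o - 98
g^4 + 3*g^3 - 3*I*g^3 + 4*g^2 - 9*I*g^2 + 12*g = g*(g + 3)*(g - 4*I)*(g + I)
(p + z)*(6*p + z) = 6*p^2 + 7*p*z + z^2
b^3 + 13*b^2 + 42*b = b*(b + 6)*(b + 7)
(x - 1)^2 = x^2 - 2*x + 1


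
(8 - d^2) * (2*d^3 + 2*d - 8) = -2*d^5 + 14*d^3 + 8*d^2 + 16*d - 64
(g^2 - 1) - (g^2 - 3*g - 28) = 3*g + 27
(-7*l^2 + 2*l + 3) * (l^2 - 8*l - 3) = -7*l^4 + 58*l^3 + 8*l^2 - 30*l - 9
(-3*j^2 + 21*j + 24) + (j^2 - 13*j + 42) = -2*j^2 + 8*j + 66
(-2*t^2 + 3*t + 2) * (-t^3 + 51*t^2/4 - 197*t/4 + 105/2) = 2*t^5 - 57*t^4/2 + 539*t^3/4 - 909*t^2/4 + 59*t + 105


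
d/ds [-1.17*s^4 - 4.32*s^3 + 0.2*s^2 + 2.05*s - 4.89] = -4.68*s^3 - 12.96*s^2 + 0.4*s + 2.05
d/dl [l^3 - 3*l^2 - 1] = 3*l*(l - 2)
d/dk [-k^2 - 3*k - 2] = -2*k - 3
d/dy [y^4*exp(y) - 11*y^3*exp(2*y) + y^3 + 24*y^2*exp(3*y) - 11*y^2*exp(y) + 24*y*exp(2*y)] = y^4*exp(y) - 22*y^3*exp(2*y) + 4*y^3*exp(y) + 72*y^2*exp(3*y) - 33*y^2*exp(2*y) - 11*y^2*exp(y) + 3*y^2 + 48*y*exp(3*y) + 48*y*exp(2*y) - 22*y*exp(y) + 24*exp(2*y)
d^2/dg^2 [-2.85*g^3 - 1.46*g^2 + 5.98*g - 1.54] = -17.1*g - 2.92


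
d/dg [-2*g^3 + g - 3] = 1 - 6*g^2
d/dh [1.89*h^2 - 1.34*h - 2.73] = 3.78*h - 1.34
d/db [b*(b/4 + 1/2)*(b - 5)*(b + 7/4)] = b^3 - 15*b^2/16 - 61*b/8 - 35/8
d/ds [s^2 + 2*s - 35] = 2*s + 2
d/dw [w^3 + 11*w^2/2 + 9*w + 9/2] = 3*w^2 + 11*w + 9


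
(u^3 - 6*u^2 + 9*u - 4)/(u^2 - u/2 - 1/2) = 2*(u^2 - 5*u + 4)/(2*u + 1)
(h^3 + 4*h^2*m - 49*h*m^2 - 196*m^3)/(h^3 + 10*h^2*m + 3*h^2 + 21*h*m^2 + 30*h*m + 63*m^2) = (h^2 - 3*h*m - 28*m^2)/(h^2 + 3*h*m + 3*h + 9*m)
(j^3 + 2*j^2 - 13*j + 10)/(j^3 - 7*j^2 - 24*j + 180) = (j^2 - 3*j + 2)/(j^2 - 12*j + 36)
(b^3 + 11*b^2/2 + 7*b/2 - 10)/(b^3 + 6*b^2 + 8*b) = (2*b^2 + 3*b - 5)/(2*b*(b + 2))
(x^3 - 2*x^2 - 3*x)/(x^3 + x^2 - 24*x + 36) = x*(x + 1)/(x^2 + 4*x - 12)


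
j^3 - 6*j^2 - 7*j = j*(j - 7)*(j + 1)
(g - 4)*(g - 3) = g^2 - 7*g + 12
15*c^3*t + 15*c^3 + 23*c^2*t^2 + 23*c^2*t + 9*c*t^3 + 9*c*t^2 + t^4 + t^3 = (c + t)*(3*c + t)*(5*c + t)*(t + 1)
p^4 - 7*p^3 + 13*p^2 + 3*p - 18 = (p - 3)^2*(p - 2)*(p + 1)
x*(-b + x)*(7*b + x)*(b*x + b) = -7*b^3*x^2 - 7*b^3*x + 6*b^2*x^3 + 6*b^2*x^2 + b*x^4 + b*x^3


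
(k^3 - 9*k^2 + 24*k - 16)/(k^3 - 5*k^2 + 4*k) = (k - 4)/k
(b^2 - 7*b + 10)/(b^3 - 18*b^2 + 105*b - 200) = (b - 2)/(b^2 - 13*b + 40)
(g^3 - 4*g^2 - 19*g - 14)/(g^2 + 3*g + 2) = g - 7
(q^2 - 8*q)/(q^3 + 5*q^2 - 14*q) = (q - 8)/(q^2 + 5*q - 14)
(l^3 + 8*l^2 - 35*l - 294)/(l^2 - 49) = (l^2 + l - 42)/(l - 7)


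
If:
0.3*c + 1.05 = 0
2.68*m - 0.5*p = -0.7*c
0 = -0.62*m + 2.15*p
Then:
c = -3.50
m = 0.97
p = 0.28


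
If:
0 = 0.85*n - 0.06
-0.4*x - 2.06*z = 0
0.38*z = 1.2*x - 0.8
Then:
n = 0.07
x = 0.63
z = -0.12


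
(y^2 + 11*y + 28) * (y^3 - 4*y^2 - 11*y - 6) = y^5 + 7*y^4 - 27*y^3 - 239*y^2 - 374*y - 168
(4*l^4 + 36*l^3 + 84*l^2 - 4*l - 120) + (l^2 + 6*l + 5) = 4*l^4 + 36*l^3 + 85*l^2 + 2*l - 115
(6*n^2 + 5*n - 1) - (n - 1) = 6*n^2 + 4*n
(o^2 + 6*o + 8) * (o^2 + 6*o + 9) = o^4 + 12*o^3 + 53*o^2 + 102*o + 72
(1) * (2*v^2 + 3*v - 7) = 2*v^2 + 3*v - 7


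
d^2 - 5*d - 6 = (d - 6)*(d + 1)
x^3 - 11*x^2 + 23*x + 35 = (x - 7)*(x - 5)*(x + 1)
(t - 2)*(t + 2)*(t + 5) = t^3 + 5*t^2 - 4*t - 20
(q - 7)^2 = q^2 - 14*q + 49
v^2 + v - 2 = (v - 1)*(v + 2)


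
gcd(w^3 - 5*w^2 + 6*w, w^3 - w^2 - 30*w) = w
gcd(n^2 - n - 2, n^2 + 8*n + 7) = n + 1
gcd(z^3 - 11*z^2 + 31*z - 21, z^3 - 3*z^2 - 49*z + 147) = z^2 - 10*z + 21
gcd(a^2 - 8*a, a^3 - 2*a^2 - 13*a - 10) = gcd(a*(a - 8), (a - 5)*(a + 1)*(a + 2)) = 1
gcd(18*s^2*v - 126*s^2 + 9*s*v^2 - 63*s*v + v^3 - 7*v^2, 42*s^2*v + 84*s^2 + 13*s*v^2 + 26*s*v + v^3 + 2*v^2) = 6*s + v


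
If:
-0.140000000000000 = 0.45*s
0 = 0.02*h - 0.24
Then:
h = 12.00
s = -0.31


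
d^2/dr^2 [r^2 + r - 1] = 2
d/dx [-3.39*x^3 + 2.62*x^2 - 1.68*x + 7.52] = -10.17*x^2 + 5.24*x - 1.68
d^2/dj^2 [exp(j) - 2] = exp(j)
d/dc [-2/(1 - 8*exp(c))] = -16*exp(c)/(8*exp(c) - 1)^2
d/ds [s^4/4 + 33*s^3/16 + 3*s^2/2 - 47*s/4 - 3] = s^3 + 99*s^2/16 + 3*s - 47/4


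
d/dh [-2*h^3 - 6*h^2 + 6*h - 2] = -6*h^2 - 12*h + 6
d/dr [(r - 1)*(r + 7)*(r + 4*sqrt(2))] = 3*r^2 + 8*sqrt(2)*r + 12*r - 7 + 24*sqrt(2)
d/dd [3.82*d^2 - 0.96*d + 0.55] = 7.64*d - 0.96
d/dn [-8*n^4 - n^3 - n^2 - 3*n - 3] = -32*n^3 - 3*n^2 - 2*n - 3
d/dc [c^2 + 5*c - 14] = 2*c + 5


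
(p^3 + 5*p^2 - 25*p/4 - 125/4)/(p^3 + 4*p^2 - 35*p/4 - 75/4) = (2*p + 5)/(2*p + 3)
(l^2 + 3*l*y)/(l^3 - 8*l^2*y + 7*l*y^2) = (l + 3*y)/(l^2 - 8*l*y + 7*y^2)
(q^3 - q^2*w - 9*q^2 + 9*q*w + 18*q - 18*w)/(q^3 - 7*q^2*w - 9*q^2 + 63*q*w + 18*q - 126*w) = (q - w)/(q - 7*w)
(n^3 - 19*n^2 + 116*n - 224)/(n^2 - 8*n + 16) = (n^2 - 15*n + 56)/(n - 4)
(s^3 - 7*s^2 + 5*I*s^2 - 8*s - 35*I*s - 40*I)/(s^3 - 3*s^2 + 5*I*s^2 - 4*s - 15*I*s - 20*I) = (s - 8)/(s - 4)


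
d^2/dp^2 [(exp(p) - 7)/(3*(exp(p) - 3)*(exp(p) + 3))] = (exp(4*p) - 28*exp(3*p) + 54*exp(2*p) - 252*exp(p) + 81)*exp(p)/(3*(exp(6*p) - 27*exp(4*p) + 243*exp(2*p) - 729))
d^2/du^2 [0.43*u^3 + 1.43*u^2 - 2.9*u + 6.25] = 2.58*u + 2.86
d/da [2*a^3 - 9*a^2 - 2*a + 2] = 6*a^2 - 18*a - 2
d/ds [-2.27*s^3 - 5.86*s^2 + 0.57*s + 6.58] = -6.81*s^2 - 11.72*s + 0.57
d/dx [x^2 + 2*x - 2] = 2*x + 2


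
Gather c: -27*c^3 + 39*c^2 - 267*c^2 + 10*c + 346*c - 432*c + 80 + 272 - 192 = -27*c^3 - 228*c^2 - 76*c + 160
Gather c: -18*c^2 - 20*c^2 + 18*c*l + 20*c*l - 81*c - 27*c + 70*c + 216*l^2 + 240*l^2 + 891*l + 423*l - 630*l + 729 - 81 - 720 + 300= -38*c^2 + c*(38*l - 38) + 456*l^2 + 684*l + 228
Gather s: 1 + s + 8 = s + 9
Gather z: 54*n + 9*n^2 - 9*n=9*n^2 + 45*n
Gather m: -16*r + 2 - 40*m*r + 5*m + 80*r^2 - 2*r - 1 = m*(5 - 40*r) + 80*r^2 - 18*r + 1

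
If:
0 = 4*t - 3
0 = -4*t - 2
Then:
No Solution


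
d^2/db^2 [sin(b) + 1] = -sin(b)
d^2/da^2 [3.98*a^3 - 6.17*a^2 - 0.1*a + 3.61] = 23.88*a - 12.34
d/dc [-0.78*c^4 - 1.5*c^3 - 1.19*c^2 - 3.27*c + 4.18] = -3.12*c^3 - 4.5*c^2 - 2.38*c - 3.27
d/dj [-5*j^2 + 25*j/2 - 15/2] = 25/2 - 10*j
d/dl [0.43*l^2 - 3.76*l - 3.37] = 0.86*l - 3.76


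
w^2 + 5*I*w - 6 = (w + 2*I)*(w + 3*I)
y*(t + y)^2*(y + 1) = t^2*y^2 + t^2*y + 2*t*y^3 + 2*t*y^2 + y^4 + y^3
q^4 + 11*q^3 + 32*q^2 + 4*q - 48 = (q - 1)*(q + 2)*(q + 4)*(q + 6)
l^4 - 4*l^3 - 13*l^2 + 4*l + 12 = (l - 6)*(l - 1)*(l + 1)*(l + 2)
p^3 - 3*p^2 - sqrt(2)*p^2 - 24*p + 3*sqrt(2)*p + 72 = (p - 3)*(p - 4*sqrt(2))*(p + 3*sqrt(2))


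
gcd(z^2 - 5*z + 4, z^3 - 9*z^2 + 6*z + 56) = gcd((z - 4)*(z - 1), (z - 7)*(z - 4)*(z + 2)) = z - 4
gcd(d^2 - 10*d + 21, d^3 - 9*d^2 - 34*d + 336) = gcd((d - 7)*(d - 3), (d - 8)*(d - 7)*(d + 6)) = d - 7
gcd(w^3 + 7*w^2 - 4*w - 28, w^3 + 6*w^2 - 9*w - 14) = w^2 + 5*w - 14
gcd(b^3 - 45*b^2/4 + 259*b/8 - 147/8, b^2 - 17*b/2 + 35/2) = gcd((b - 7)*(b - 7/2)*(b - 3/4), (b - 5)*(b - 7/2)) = b - 7/2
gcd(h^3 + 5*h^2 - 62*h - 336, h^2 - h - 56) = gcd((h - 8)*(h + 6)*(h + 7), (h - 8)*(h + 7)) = h^2 - h - 56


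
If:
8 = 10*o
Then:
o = 4/5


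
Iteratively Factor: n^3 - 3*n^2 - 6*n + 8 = (n + 2)*(n^2 - 5*n + 4) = (n - 1)*(n + 2)*(n - 4)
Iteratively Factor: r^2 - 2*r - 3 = (r - 3)*(r + 1)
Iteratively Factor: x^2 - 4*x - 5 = (x + 1)*(x - 5)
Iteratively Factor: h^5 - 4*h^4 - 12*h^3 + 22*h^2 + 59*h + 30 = (h + 1)*(h^4 - 5*h^3 - 7*h^2 + 29*h + 30) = (h - 5)*(h + 1)*(h^3 - 7*h - 6) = (h - 5)*(h + 1)*(h + 2)*(h^2 - 2*h - 3) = (h - 5)*(h - 3)*(h + 1)*(h + 2)*(h + 1)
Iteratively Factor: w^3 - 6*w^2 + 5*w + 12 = (w - 4)*(w^2 - 2*w - 3) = (w - 4)*(w + 1)*(w - 3)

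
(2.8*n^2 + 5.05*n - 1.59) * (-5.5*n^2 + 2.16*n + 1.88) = -15.4*n^4 - 21.727*n^3 + 24.917*n^2 + 6.0596*n - 2.9892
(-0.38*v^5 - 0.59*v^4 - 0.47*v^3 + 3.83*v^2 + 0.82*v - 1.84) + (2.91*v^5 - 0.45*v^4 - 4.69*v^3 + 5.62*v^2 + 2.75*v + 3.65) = 2.53*v^5 - 1.04*v^4 - 5.16*v^3 + 9.45*v^2 + 3.57*v + 1.81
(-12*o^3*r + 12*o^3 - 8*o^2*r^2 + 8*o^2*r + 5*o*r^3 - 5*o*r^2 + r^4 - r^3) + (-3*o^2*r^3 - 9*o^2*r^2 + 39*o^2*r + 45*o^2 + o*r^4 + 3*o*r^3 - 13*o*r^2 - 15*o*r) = -12*o^3*r + 12*o^3 - 3*o^2*r^3 - 17*o^2*r^2 + 47*o^2*r + 45*o^2 + o*r^4 + 8*o*r^3 - 18*o*r^2 - 15*o*r + r^4 - r^3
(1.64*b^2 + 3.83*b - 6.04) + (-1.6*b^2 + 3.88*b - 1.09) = 0.0399999999999998*b^2 + 7.71*b - 7.13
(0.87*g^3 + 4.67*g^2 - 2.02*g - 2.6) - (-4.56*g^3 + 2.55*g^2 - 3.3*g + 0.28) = 5.43*g^3 + 2.12*g^2 + 1.28*g - 2.88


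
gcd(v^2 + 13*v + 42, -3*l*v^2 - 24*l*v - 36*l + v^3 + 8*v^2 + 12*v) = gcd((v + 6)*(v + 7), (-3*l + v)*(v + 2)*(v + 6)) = v + 6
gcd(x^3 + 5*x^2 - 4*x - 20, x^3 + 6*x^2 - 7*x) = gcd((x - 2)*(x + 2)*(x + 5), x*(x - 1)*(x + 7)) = 1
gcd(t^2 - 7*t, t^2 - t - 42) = t - 7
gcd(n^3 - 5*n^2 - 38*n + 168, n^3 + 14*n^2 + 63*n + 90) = n + 6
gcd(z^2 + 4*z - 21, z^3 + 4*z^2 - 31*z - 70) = z + 7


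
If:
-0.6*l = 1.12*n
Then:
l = -1.86666666666667*n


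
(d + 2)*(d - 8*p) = d^2 - 8*d*p + 2*d - 16*p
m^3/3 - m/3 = m*(m/3 + 1/3)*(m - 1)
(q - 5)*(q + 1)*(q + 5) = q^3 + q^2 - 25*q - 25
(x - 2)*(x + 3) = x^2 + x - 6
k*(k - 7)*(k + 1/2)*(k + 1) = k^4 - 11*k^3/2 - 10*k^2 - 7*k/2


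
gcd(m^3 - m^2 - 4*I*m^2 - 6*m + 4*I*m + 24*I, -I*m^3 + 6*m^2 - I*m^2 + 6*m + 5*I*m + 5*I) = 1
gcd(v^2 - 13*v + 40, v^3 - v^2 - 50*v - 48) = v - 8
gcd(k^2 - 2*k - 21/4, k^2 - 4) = 1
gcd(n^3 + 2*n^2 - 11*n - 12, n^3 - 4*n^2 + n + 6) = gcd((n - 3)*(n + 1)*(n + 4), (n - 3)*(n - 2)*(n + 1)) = n^2 - 2*n - 3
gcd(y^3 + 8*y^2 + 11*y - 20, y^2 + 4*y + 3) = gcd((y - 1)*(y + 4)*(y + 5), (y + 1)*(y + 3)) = 1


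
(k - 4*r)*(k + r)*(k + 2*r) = k^3 - k^2*r - 10*k*r^2 - 8*r^3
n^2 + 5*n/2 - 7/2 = (n - 1)*(n + 7/2)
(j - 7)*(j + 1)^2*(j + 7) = j^4 + 2*j^3 - 48*j^2 - 98*j - 49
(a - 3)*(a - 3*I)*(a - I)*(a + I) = a^4 - 3*a^3 - 3*I*a^3 + a^2 + 9*I*a^2 - 3*a - 3*I*a + 9*I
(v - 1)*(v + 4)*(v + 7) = v^3 + 10*v^2 + 17*v - 28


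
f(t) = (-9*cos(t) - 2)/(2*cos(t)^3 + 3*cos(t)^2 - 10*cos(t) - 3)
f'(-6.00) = -0.37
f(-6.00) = 1.32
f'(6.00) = 0.37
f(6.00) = 1.32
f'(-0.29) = 0.38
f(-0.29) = 1.32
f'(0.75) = -0.55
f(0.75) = 1.08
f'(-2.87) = -0.00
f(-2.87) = 0.87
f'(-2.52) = 0.06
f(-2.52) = 0.88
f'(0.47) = -0.51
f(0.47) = 1.24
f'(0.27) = -0.36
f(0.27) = 1.32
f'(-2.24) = 0.31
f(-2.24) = 0.92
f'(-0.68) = 0.56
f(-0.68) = 1.12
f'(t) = (-9*cos(t) - 2)*(6*sin(t)*cos(t)^2 + 6*sin(t)*cos(t) - 10*sin(t))/(2*cos(t)^3 + 3*cos(t)^2 - 10*cos(t) - 3)^2 + 9*sin(t)/(2*cos(t)^3 + 3*cos(t)^2 - 10*cos(t) - 3) = -(39*cos(t) + 39*cos(2*t)/2 + 9*cos(3*t) + 53/2)*sin(t)/((cos(t) + 3)^2*(3*cos(t) - cos(2*t))^2)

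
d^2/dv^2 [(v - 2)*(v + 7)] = 2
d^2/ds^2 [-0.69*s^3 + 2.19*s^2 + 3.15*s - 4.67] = 4.38 - 4.14*s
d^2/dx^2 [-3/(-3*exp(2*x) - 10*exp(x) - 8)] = 6*(4*(3*exp(x) + 5)^2*exp(x) - (6*exp(x) + 5)*(3*exp(2*x) + 10*exp(x) + 8))*exp(x)/(3*exp(2*x) + 10*exp(x) + 8)^3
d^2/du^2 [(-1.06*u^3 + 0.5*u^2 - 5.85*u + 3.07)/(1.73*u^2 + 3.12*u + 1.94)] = (-3.5527136788005e-15*u^5 + 1.4210854715202e-14*u^4 - 53.9363140000001*u^3 + 6.56480999999997*u^2 + 193.289916*u + 113.743508)/(5.177717*u^6 + 28.013544*u^5 + 67.940214*u^4 + 93.199392*u^3 + 76.187292*u^2 + 35.227296*u + 7.301384)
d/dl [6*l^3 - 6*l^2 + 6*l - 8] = 18*l^2 - 12*l + 6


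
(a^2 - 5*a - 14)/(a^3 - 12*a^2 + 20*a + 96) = (a - 7)/(a^2 - 14*a + 48)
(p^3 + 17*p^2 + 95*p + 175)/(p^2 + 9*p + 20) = (p^2 + 12*p + 35)/(p + 4)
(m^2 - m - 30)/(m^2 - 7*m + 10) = (m^2 - m - 30)/(m^2 - 7*m + 10)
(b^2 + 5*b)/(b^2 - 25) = b/(b - 5)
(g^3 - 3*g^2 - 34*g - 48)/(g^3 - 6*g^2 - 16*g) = (g + 3)/g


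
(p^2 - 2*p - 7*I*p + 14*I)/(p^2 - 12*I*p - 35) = (p - 2)/(p - 5*I)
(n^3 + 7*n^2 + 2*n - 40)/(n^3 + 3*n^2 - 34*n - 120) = (n - 2)/(n - 6)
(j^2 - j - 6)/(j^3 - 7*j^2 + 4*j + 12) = (j^2 - j - 6)/(j^3 - 7*j^2 + 4*j + 12)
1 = 1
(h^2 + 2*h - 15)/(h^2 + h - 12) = (h + 5)/(h + 4)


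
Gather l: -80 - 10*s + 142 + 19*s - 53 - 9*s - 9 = 0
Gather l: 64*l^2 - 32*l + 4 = 64*l^2 - 32*l + 4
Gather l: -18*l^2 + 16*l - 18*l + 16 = -18*l^2 - 2*l + 16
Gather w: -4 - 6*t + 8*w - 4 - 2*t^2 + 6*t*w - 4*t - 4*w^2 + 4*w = -2*t^2 - 10*t - 4*w^2 + w*(6*t + 12) - 8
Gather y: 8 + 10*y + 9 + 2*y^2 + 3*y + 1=2*y^2 + 13*y + 18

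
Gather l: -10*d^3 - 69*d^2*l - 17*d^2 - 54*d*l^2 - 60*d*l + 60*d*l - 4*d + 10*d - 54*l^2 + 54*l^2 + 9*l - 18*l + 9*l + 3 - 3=-10*d^3 - 69*d^2*l - 17*d^2 - 54*d*l^2 + 6*d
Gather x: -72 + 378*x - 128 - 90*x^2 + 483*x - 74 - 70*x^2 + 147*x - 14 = -160*x^2 + 1008*x - 288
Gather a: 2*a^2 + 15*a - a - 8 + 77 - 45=2*a^2 + 14*a + 24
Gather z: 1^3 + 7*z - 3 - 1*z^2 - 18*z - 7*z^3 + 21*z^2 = -7*z^3 + 20*z^2 - 11*z - 2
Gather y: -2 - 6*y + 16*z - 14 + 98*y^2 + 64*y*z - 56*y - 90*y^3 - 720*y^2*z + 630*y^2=-90*y^3 + y^2*(728 - 720*z) + y*(64*z - 62) + 16*z - 16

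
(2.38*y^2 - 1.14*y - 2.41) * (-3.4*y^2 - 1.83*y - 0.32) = -8.092*y^4 - 0.479400000000001*y^3 + 9.5186*y^2 + 4.7751*y + 0.7712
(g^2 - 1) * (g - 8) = g^3 - 8*g^2 - g + 8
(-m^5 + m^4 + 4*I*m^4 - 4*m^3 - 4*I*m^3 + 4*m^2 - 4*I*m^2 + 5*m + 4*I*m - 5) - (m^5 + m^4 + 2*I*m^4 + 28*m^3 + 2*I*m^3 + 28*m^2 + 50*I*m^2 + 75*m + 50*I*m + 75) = -2*m^5 + 2*I*m^4 - 32*m^3 - 6*I*m^3 - 24*m^2 - 54*I*m^2 - 70*m - 46*I*m - 80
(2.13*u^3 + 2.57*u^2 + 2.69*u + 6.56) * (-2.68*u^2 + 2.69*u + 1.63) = -5.7084*u^5 - 1.1579*u^4 + 3.176*u^3 - 6.1556*u^2 + 22.0311*u + 10.6928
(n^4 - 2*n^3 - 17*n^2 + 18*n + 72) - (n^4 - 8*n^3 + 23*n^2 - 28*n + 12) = 6*n^3 - 40*n^2 + 46*n + 60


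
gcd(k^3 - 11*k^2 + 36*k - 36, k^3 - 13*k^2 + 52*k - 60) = k^2 - 8*k + 12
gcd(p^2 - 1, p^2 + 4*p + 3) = p + 1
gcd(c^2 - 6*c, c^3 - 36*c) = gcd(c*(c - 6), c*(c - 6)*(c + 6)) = c^2 - 6*c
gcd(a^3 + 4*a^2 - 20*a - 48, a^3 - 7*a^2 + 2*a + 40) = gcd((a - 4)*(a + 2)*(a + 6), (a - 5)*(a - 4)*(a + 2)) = a^2 - 2*a - 8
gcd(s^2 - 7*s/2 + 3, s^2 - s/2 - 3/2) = s - 3/2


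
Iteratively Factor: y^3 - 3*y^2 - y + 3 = (y - 1)*(y^2 - 2*y - 3) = (y - 3)*(y - 1)*(y + 1)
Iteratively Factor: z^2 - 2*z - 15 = (z - 5)*(z + 3)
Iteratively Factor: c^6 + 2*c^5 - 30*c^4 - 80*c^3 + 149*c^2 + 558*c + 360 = (c + 4)*(c^5 - 2*c^4 - 22*c^3 + 8*c^2 + 117*c + 90) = (c + 1)*(c + 4)*(c^4 - 3*c^3 - 19*c^2 + 27*c + 90) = (c + 1)*(c + 2)*(c + 4)*(c^3 - 5*c^2 - 9*c + 45) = (c + 1)*(c + 2)*(c + 3)*(c + 4)*(c^2 - 8*c + 15) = (c - 5)*(c + 1)*(c + 2)*(c + 3)*(c + 4)*(c - 3)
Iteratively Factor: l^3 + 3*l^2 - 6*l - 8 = (l + 4)*(l^2 - l - 2) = (l - 2)*(l + 4)*(l + 1)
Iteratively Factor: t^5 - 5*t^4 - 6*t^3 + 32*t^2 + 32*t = (t + 1)*(t^4 - 6*t^3 + 32*t) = t*(t + 1)*(t^3 - 6*t^2 + 32) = t*(t + 1)*(t + 2)*(t^2 - 8*t + 16) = t*(t - 4)*(t + 1)*(t + 2)*(t - 4)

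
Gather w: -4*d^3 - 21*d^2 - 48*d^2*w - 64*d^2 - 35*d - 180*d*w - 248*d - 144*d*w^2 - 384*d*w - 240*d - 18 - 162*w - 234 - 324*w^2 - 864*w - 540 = -4*d^3 - 85*d^2 - 523*d + w^2*(-144*d - 324) + w*(-48*d^2 - 564*d - 1026) - 792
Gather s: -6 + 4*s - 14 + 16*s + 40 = 20*s + 20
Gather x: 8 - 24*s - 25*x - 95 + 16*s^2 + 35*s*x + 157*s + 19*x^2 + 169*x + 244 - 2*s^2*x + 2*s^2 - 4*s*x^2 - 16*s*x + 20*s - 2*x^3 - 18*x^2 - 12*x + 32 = 18*s^2 + 153*s - 2*x^3 + x^2*(1 - 4*s) + x*(-2*s^2 + 19*s + 132) + 189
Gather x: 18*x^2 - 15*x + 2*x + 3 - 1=18*x^2 - 13*x + 2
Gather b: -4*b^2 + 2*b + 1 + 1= -4*b^2 + 2*b + 2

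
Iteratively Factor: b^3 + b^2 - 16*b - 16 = (b + 1)*(b^2 - 16) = (b + 1)*(b + 4)*(b - 4)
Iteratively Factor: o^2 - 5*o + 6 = (o - 3)*(o - 2)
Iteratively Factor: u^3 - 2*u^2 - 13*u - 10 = (u - 5)*(u^2 + 3*u + 2) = (u - 5)*(u + 1)*(u + 2)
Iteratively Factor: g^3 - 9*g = (g - 3)*(g^2 + 3*g) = g*(g - 3)*(g + 3)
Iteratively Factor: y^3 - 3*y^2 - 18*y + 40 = (y + 4)*(y^2 - 7*y + 10) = (y - 2)*(y + 4)*(y - 5)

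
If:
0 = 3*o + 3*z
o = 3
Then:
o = 3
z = -3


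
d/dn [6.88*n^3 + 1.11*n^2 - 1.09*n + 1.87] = 20.64*n^2 + 2.22*n - 1.09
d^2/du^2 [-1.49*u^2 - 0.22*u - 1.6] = -2.98000000000000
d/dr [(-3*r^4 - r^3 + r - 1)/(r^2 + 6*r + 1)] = (-6*r^5 - 55*r^4 - 24*r^3 - 4*r^2 + 2*r + 7)/(r^4 + 12*r^3 + 38*r^2 + 12*r + 1)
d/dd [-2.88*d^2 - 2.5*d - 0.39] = -5.76*d - 2.5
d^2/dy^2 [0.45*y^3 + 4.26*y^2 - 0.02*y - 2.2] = 2.7*y + 8.52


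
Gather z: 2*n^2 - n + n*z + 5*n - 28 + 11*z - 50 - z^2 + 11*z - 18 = 2*n^2 + 4*n - z^2 + z*(n + 22) - 96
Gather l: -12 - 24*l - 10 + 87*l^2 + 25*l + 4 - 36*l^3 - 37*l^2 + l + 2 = -36*l^3 + 50*l^2 + 2*l - 16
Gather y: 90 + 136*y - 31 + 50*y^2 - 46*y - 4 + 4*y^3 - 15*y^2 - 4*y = 4*y^3 + 35*y^2 + 86*y + 55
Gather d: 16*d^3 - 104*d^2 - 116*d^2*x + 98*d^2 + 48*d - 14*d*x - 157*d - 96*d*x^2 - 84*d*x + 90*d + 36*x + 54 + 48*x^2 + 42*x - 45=16*d^3 + d^2*(-116*x - 6) + d*(-96*x^2 - 98*x - 19) + 48*x^2 + 78*x + 9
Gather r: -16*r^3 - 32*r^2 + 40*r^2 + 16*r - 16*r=-16*r^3 + 8*r^2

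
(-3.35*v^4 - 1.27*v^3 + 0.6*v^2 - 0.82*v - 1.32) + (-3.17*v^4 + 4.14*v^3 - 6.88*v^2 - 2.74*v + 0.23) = -6.52*v^4 + 2.87*v^3 - 6.28*v^2 - 3.56*v - 1.09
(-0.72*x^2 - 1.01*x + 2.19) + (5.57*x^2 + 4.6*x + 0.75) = 4.85*x^2 + 3.59*x + 2.94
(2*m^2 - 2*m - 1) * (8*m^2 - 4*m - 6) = 16*m^4 - 24*m^3 - 12*m^2 + 16*m + 6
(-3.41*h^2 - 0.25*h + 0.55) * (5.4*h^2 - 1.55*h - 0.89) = -18.414*h^4 + 3.9355*h^3 + 6.3924*h^2 - 0.63*h - 0.4895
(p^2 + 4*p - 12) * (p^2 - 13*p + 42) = p^4 - 9*p^3 - 22*p^2 + 324*p - 504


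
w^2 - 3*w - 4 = (w - 4)*(w + 1)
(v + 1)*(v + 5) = v^2 + 6*v + 5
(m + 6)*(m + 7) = m^2 + 13*m + 42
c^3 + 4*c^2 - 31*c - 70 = (c - 5)*(c + 2)*(c + 7)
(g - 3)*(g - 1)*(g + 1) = g^3 - 3*g^2 - g + 3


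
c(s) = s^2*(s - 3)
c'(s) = s^2 + 2*s*(s - 3)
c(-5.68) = -280.04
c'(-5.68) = 130.87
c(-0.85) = -2.78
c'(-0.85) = 7.27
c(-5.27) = -229.68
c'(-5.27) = 114.94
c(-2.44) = -32.39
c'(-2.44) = 32.50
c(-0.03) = -0.00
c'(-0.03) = 0.18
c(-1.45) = -9.36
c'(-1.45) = 15.01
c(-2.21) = -25.45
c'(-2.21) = 27.91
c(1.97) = -4.00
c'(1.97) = -0.18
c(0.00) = 0.00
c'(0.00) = 0.00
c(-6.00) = -324.00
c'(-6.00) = 144.00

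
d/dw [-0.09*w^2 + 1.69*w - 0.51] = 1.69 - 0.18*w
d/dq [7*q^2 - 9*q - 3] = 14*q - 9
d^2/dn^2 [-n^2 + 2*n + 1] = -2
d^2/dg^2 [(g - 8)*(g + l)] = 2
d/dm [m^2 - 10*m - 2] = 2*m - 10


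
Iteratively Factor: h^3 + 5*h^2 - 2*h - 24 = (h + 3)*(h^2 + 2*h - 8) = (h - 2)*(h + 3)*(h + 4)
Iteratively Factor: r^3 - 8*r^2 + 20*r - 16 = (r - 2)*(r^2 - 6*r + 8) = (r - 4)*(r - 2)*(r - 2)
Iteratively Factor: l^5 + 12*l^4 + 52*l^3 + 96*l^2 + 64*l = (l + 4)*(l^4 + 8*l^3 + 20*l^2 + 16*l) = (l + 2)*(l + 4)*(l^3 + 6*l^2 + 8*l) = l*(l + 2)*(l + 4)*(l^2 + 6*l + 8) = l*(l + 2)*(l + 4)^2*(l + 2)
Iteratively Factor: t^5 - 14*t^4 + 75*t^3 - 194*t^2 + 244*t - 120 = (t - 2)*(t^4 - 12*t^3 + 51*t^2 - 92*t + 60) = (t - 2)^2*(t^3 - 10*t^2 + 31*t - 30) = (t - 3)*(t - 2)^2*(t^2 - 7*t + 10) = (t - 5)*(t - 3)*(t - 2)^2*(t - 2)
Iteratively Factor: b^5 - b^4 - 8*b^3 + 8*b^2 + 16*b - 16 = (b - 2)*(b^4 + b^3 - 6*b^2 - 4*b + 8) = (b - 2)^2*(b^3 + 3*b^2 - 4) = (b - 2)^2*(b - 1)*(b^2 + 4*b + 4) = (b - 2)^2*(b - 1)*(b + 2)*(b + 2)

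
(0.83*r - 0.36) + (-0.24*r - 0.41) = 0.59*r - 0.77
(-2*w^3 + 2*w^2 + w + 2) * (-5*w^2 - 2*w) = 10*w^5 - 6*w^4 - 9*w^3 - 12*w^2 - 4*w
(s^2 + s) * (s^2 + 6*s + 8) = s^4 + 7*s^3 + 14*s^2 + 8*s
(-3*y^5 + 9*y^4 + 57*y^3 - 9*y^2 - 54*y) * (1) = -3*y^5 + 9*y^4 + 57*y^3 - 9*y^2 - 54*y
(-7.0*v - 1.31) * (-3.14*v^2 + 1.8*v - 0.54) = 21.98*v^3 - 8.4866*v^2 + 1.422*v + 0.7074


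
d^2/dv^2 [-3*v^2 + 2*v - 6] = -6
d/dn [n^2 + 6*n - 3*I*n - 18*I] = 2*n + 6 - 3*I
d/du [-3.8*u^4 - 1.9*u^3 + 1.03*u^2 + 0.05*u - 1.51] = -15.2*u^3 - 5.7*u^2 + 2.06*u + 0.05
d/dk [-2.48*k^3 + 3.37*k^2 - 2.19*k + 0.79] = -7.44*k^2 + 6.74*k - 2.19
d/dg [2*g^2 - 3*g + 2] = 4*g - 3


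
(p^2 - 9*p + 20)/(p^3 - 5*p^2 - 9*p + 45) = (p - 4)/(p^2 - 9)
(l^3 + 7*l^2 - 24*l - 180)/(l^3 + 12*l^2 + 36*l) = (l - 5)/l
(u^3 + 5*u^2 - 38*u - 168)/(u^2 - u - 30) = (u^2 + 11*u + 28)/(u + 5)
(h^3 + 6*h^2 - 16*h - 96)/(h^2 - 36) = (h^2 - 16)/(h - 6)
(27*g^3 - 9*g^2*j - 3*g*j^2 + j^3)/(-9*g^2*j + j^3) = (-3*g + j)/j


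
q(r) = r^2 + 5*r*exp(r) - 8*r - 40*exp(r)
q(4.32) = -1399.37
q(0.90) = -93.71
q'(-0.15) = -39.07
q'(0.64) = -67.03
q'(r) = 5*r*exp(r) + 2*r - 35*exp(r) - 8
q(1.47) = -151.60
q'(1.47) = -125.32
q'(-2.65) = -16.71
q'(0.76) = -73.19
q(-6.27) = 89.34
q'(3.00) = -403.71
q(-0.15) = -33.85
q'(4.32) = -1006.89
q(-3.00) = 30.26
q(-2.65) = 24.46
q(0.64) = -74.50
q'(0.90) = -81.22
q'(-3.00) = -16.49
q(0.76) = -82.91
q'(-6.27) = -20.67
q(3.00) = -517.14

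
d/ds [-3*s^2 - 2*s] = -6*s - 2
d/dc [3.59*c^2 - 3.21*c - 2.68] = 7.18*c - 3.21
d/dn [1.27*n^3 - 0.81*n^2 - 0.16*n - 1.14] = 3.81*n^2 - 1.62*n - 0.16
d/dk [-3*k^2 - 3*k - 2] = -6*k - 3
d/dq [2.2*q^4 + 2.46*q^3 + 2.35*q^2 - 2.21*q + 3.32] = 8.8*q^3 + 7.38*q^2 + 4.7*q - 2.21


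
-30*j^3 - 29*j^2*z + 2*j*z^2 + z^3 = (-5*j + z)*(j + z)*(6*j + z)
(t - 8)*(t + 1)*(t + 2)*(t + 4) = t^4 - t^3 - 42*t^2 - 104*t - 64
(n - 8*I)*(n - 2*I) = n^2 - 10*I*n - 16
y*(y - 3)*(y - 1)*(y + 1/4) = y^4 - 15*y^3/4 + 2*y^2 + 3*y/4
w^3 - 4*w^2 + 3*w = w*(w - 3)*(w - 1)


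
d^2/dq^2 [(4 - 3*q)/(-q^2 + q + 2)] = 2*((7 - 9*q)*(-q^2 + q + 2) - (2*q - 1)^2*(3*q - 4))/(-q^2 + q + 2)^3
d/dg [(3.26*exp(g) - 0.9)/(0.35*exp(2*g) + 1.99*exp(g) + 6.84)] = (-1.141*exp(2*g) + 0.63*exp(g) + 24.0894)*exp(g)/(0.1225*exp(4*g) + 1.393*exp(3*g) + 8.7481*exp(2*g) + 27.2232*exp(g) + 46.7856)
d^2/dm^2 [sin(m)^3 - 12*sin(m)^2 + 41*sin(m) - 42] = -9*sin(m)^3 + 48*sin(m)^2 - 35*sin(m) - 24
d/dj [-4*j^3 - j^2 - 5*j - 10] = -12*j^2 - 2*j - 5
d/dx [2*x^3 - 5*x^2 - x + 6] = 6*x^2 - 10*x - 1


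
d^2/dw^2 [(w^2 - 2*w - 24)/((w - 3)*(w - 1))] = 2*(2*w^3 - 81*w^2 + 306*w - 327)/(w^6 - 12*w^5 + 57*w^4 - 136*w^3 + 171*w^2 - 108*w + 27)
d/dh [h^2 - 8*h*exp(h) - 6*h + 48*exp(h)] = -8*h*exp(h) + 2*h + 40*exp(h) - 6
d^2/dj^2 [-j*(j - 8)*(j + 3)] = 10 - 6*j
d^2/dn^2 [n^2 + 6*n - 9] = 2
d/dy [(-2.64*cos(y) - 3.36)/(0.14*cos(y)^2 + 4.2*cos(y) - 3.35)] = (0.3696*sin(y)^2 - 0.940799999999999*cos(y) - 23.3256)*sin(y)/(0.14*cos(y)^2 + 4.2*cos(y) - 3.35)^2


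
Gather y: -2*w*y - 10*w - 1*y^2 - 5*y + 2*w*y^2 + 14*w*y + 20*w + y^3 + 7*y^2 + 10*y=10*w + y^3 + y^2*(2*w + 6) + y*(12*w + 5)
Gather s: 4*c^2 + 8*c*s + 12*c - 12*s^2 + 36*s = 4*c^2 + 12*c - 12*s^2 + s*(8*c + 36)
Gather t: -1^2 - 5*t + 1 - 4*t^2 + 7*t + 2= -4*t^2 + 2*t + 2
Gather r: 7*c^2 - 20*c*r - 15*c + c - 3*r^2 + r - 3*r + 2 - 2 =7*c^2 - 14*c - 3*r^2 + r*(-20*c - 2)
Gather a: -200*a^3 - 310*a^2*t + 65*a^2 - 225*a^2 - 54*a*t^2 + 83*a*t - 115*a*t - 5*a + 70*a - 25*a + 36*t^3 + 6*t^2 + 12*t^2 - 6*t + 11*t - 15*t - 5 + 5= -200*a^3 + a^2*(-310*t - 160) + a*(-54*t^2 - 32*t + 40) + 36*t^3 + 18*t^2 - 10*t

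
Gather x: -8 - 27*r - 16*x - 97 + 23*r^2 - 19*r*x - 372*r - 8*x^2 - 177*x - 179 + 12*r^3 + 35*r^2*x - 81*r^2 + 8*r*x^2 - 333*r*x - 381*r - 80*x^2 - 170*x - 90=12*r^3 - 58*r^2 - 780*r + x^2*(8*r - 88) + x*(35*r^2 - 352*r - 363) - 374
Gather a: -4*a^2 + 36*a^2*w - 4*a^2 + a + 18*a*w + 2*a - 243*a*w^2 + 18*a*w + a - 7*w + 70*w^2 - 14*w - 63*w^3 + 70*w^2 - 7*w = a^2*(36*w - 8) + a*(-243*w^2 + 36*w + 4) - 63*w^3 + 140*w^2 - 28*w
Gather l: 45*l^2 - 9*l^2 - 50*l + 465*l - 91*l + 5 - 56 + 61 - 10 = 36*l^2 + 324*l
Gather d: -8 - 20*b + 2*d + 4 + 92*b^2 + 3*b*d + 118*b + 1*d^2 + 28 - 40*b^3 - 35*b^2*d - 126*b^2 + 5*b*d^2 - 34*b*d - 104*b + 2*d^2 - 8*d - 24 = -40*b^3 - 34*b^2 - 6*b + d^2*(5*b + 3) + d*(-35*b^2 - 31*b - 6)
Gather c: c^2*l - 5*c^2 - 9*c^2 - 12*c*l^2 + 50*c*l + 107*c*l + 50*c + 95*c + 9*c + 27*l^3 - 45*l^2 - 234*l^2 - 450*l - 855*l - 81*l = c^2*(l - 14) + c*(-12*l^2 + 157*l + 154) + 27*l^3 - 279*l^2 - 1386*l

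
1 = 1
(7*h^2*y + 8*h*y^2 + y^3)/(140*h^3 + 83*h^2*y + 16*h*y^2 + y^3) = y*(h + y)/(20*h^2 + 9*h*y + y^2)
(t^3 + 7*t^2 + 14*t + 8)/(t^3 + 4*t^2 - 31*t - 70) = (t^2 + 5*t + 4)/(t^2 + 2*t - 35)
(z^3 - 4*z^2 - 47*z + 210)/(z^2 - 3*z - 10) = (z^2 + z - 42)/(z + 2)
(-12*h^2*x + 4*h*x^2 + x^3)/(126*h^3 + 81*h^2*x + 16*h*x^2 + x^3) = x*(-2*h + x)/(21*h^2 + 10*h*x + x^2)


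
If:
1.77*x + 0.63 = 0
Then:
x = -0.36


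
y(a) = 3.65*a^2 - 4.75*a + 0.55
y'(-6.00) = -48.55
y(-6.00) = 160.45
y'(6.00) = 39.05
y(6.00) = 103.45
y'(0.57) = -0.59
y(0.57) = -0.97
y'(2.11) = 10.65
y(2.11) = 6.78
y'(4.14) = 25.47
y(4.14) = 43.44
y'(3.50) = 20.80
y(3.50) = 28.64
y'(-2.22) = -20.96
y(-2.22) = 29.08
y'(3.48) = 20.65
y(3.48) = 28.22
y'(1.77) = 8.17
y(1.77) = 3.58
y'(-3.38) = -29.42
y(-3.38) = 58.30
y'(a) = 7.3*a - 4.75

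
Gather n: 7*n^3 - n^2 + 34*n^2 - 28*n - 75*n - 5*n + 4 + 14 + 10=7*n^3 + 33*n^2 - 108*n + 28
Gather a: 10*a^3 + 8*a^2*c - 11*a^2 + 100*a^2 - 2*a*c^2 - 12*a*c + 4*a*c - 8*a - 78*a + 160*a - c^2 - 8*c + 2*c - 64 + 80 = 10*a^3 + a^2*(8*c + 89) + a*(-2*c^2 - 8*c + 74) - c^2 - 6*c + 16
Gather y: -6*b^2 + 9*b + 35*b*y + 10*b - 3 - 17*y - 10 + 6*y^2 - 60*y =-6*b^2 + 19*b + 6*y^2 + y*(35*b - 77) - 13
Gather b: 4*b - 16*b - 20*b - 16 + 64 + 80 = 128 - 32*b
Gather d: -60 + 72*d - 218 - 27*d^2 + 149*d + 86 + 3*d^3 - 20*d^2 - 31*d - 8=3*d^3 - 47*d^2 + 190*d - 200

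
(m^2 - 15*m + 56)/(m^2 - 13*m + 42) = (m - 8)/(m - 6)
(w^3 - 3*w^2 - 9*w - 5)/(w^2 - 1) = (w^2 - 4*w - 5)/(w - 1)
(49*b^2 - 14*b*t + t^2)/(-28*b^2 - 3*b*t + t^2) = (-7*b + t)/(4*b + t)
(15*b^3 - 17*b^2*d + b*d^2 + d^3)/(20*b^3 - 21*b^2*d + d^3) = (3*b - d)/(4*b - d)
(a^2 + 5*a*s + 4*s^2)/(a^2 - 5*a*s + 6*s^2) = (a^2 + 5*a*s + 4*s^2)/(a^2 - 5*a*s + 6*s^2)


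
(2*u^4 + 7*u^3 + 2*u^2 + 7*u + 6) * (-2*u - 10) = -4*u^5 - 34*u^4 - 74*u^3 - 34*u^2 - 82*u - 60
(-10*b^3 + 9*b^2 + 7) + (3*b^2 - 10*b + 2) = -10*b^3 + 12*b^2 - 10*b + 9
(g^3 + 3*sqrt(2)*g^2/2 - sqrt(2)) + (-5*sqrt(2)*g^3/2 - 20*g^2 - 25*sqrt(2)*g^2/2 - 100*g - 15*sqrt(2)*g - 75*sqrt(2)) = -5*sqrt(2)*g^3/2 + g^3 - 20*g^2 - 11*sqrt(2)*g^2 - 100*g - 15*sqrt(2)*g - 76*sqrt(2)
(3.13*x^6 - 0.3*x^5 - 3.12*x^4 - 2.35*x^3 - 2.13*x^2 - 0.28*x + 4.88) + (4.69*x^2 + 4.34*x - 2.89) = 3.13*x^6 - 0.3*x^5 - 3.12*x^4 - 2.35*x^3 + 2.56*x^2 + 4.06*x + 1.99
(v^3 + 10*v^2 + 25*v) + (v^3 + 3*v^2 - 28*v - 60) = 2*v^3 + 13*v^2 - 3*v - 60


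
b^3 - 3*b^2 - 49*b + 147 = (b - 7)*(b - 3)*(b + 7)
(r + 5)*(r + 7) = r^2 + 12*r + 35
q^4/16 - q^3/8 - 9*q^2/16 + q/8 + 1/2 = (q/4 + 1/4)*(q/4 + 1/2)*(q - 4)*(q - 1)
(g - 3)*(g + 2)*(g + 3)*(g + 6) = g^4 + 8*g^3 + 3*g^2 - 72*g - 108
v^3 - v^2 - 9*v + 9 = (v - 3)*(v - 1)*(v + 3)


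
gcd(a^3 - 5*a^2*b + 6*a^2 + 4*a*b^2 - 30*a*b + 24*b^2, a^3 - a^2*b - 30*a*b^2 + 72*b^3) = a - 4*b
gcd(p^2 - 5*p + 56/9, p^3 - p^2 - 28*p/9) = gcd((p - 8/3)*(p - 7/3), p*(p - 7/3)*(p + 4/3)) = p - 7/3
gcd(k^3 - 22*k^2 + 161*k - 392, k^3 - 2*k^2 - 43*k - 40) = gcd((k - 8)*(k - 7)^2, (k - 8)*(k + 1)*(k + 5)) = k - 8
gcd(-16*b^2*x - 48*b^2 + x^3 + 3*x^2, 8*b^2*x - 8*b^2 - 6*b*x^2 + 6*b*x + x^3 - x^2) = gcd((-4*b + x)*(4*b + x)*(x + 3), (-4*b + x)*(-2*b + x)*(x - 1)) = -4*b + x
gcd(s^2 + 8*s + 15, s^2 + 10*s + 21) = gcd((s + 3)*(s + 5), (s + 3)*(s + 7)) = s + 3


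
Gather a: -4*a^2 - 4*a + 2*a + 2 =-4*a^2 - 2*a + 2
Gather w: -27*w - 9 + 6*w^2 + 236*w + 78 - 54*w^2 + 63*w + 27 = -48*w^2 + 272*w + 96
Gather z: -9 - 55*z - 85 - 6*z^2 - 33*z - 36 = -6*z^2 - 88*z - 130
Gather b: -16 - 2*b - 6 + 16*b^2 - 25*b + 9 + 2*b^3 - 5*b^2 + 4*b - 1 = 2*b^3 + 11*b^2 - 23*b - 14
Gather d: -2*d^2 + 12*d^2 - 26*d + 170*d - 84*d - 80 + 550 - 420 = 10*d^2 + 60*d + 50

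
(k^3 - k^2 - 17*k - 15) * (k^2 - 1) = k^5 - k^4 - 18*k^3 - 14*k^2 + 17*k + 15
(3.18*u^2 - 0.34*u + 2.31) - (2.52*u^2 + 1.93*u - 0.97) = 0.66*u^2 - 2.27*u + 3.28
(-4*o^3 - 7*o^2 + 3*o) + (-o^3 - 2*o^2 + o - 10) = -5*o^3 - 9*o^2 + 4*o - 10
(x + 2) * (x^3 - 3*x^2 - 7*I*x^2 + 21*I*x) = x^4 - x^3 - 7*I*x^3 - 6*x^2 + 7*I*x^2 + 42*I*x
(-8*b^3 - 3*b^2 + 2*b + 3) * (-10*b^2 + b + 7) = 80*b^5 + 22*b^4 - 79*b^3 - 49*b^2 + 17*b + 21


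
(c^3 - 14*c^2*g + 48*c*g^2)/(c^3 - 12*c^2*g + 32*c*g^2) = (c - 6*g)/(c - 4*g)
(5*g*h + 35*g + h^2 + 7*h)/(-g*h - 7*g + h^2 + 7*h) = (-5*g - h)/(g - h)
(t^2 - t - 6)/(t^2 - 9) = (t + 2)/(t + 3)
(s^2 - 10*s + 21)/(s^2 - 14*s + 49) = (s - 3)/(s - 7)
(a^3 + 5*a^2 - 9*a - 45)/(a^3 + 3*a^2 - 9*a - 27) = (a + 5)/(a + 3)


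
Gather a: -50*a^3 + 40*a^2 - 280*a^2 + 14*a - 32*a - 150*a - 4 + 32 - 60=-50*a^3 - 240*a^2 - 168*a - 32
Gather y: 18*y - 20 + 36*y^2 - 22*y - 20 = 36*y^2 - 4*y - 40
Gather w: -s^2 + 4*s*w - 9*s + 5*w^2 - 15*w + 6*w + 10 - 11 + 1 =-s^2 - 9*s + 5*w^2 + w*(4*s - 9)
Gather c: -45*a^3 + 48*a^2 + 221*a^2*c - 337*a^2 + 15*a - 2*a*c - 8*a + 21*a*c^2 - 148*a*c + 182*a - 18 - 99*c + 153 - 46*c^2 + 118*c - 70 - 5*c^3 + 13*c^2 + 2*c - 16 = -45*a^3 - 289*a^2 + 189*a - 5*c^3 + c^2*(21*a - 33) + c*(221*a^2 - 150*a + 21) + 49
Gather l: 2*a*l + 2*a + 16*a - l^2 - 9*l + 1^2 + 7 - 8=18*a - l^2 + l*(2*a - 9)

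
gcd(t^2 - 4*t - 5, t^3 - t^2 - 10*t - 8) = t + 1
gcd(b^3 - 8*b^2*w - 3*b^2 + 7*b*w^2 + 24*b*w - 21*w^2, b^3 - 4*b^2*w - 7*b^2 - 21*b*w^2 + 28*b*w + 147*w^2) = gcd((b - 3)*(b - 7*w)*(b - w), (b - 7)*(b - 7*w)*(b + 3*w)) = -b + 7*w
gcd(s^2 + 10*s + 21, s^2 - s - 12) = s + 3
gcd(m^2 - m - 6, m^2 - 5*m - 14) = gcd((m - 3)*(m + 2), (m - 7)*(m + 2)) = m + 2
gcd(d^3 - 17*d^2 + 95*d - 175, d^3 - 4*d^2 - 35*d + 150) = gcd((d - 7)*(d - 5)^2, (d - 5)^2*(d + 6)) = d^2 - 10*d + 25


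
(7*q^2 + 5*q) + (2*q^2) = 9*q^2 + 5*q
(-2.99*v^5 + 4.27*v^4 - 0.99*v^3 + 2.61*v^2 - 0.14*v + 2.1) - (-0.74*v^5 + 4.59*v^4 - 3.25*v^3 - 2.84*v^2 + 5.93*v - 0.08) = -2.25*v^5 - 0.32*v^4 + 2.26*v^3 + 5.45*v^2 - 6.07*v + 2.18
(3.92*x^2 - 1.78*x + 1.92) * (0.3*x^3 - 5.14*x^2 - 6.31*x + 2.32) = 1.176*x^5 - 20.6828*x^4 - 15.01*x^3 + 10.4574*x^2 - 16.2448*x + 4.4544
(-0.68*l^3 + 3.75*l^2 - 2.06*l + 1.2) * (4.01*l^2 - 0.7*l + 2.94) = -2.7268*l^5 + 15.5135*l^4 - 12.8848*l^3 + 17.279*l^2 - 6.8964*l + 3.528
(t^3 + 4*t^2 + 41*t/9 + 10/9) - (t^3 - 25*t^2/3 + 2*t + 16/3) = 37*t^2/3 + 23*t/9 - 38/9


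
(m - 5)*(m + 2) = m^2 - 3*m - 10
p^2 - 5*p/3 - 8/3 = (p - 8/3)*(p + 1)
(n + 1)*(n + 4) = n^2 + 5*n + 4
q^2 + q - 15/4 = (q - 3/2)*(q + 5/2)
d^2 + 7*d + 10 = (d + 2)*(d + 5)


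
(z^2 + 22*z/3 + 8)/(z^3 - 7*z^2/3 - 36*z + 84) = (3*z + 4)/(3*z^2 - 25*z + 42)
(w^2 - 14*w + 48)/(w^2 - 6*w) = (w - 8)/w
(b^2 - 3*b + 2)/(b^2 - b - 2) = (b - 1)/(b + 1)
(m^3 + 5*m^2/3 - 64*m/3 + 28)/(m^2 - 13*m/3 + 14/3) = m + 6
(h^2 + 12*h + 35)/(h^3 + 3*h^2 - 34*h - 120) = (h + 7)/(h^2 - 2*h - 24)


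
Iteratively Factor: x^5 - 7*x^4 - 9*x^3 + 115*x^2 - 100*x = (x)*(x^4 - 7*x^3 - 9*x^2 + 115*x - 100) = x*(x + 4)*(x^3 - 11*x^2 + 35*x - 25) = x*(x - 1)*(x + 4)*(x^2 - 10*x + 25) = x*(x - 5)*(x - 1)*(x + 4)*(x - 5)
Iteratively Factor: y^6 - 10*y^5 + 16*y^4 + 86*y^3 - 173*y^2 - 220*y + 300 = (y - 1)*(y^5 - 9*y^4 + 7*y^3 + 93*y^2 - 80*y - 300) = (y - 3)*(y - 1)*(y^4 - 6*y^3 - 11*y^2 + 60*y + 100) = (y - 3)*(y - 1)*(y + 2)*(y^3 - 8*y^2 + 5*y + 50) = (y - 5)*(y - 3)*(y - 1)*(y + 2)*(y^2 - 3*y - 10) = (y - 5)^2*(y - 3)*(y - 1)*(y + 2)*(y + 2)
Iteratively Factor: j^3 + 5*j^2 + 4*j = (j)*(j^2 + 5*j + 4) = j*(j + 1)*(j + 4)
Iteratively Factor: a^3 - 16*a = (a)*(a^2 - 16) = a*(a - 4)*(a + 4)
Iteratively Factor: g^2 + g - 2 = (g - 1)*(g + 2)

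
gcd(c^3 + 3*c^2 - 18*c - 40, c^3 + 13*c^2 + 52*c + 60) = c^2 + 7*c + 10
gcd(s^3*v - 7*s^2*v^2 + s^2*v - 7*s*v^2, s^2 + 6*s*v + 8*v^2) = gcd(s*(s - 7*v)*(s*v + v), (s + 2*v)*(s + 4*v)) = 1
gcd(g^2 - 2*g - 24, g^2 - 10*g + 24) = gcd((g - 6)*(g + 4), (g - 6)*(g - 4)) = g - 6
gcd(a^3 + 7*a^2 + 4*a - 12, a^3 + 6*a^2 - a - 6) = a^2 + 5*a - 6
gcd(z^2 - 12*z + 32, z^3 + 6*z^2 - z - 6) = 1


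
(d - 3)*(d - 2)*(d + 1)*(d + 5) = d^4 + d^3 - 19*d^2 + 11*d + 30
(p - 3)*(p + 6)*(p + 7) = p^3 + 10*p^2 + 3*p - 126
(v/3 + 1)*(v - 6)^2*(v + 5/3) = v^4/3 - 22*v^3/9 - 5*v^2 + 36*v + 60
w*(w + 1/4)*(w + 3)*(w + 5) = w^4 + 33*w^3/4 + 17*w^2 + 15*w/4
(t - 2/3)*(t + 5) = t^2 + 13*t/3 - 10/3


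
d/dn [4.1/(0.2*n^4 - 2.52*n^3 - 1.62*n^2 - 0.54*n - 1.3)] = (-3.28*n^3 + 30.996*n^2 + 13.284*n + 2.214)/(-0.2*n^4 + 2.52*n^3 + 1.62*n^2 + 0.54*n + 1.3)^2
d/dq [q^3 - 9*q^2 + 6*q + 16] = 3*q^2 - 18*q + 6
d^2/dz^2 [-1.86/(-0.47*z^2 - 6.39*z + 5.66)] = (-0.821748*z^2 - 11.172276*z + 1.86*(0.94*z + 6.39)*(1.88*z + 12.78) + 9.895944)/(0.47*z^2 + 6.39*z - 5.66)^3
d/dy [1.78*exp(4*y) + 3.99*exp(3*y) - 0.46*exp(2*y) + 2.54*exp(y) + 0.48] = (7.12*exp(3*y) + 11.97*exp(2*y) - 0.92*exp(y) + 2.54)*exp(y)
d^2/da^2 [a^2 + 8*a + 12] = 2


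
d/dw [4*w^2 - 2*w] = 8*w - 2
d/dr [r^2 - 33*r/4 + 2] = 2*r - 33/4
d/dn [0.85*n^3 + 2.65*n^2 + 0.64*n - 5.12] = 2.55*n^2 + 5.3*n + 0.64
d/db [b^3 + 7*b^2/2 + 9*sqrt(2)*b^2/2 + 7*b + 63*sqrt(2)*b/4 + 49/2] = 3*b^2 + 7*b + 9*sqrt(2)*b + 7 + 63*sqrt(2)/4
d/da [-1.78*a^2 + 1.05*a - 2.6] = 1.05 - 3.56*a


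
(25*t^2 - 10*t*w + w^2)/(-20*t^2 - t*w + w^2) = (-5*t + w)/(4*t + w)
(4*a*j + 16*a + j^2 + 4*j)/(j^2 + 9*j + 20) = (4*a + j)/(j + 5)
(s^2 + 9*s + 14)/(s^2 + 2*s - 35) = (s + 2)/(s - 5)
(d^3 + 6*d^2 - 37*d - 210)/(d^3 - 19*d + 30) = (d^2 + d - 42)/(d^2 - 5*d + 6)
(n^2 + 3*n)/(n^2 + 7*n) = (n + 3)/(n + 7)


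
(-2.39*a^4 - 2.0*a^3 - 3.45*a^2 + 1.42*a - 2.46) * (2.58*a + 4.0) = -6.1662*a^5 - 14.72*a^4 - 16.901*a^3 - 10.1364*a^2 - 0.6668*a - 9.84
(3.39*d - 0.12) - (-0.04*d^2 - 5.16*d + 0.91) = 0.04*d^2 + 8.55*d - 1.03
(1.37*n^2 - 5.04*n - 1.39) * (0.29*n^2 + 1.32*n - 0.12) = 0.3973*n^4 + 0.3468*n^3 - 7.2203*n^2 - 1.23*n + 0.1668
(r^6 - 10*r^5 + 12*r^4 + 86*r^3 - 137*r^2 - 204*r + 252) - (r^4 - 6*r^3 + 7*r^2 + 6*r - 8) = r^6 - 10*r^5 + 11*r^4 + 92*r^3 - 144*r^2 - 210*r + 260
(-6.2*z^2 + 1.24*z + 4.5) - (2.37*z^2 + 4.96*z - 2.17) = -8.57*z^2 - 3.72*z + 6.67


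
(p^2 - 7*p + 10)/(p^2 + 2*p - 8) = (p - 5)/(p + 4)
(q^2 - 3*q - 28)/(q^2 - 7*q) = (q + 4)/q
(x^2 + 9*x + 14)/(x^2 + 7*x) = (x + 2)/x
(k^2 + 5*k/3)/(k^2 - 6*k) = (k + 5/3)/(k - 6)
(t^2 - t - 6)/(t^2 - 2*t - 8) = (t - 3)/(t - 4)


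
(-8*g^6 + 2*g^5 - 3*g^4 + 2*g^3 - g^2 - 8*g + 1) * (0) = 0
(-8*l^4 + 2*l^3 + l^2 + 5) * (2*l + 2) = -16*l^5 - 12*l^4 + 6*l^3 + 2*l^2 + 10*l + 10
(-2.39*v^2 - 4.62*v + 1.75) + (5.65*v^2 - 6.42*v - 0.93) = 3.26*v^2 - 11.04*v + 0.82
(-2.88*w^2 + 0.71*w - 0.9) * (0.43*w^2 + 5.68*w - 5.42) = -1.2384*w^4 - 16.0531*w^3 + 19.2554*w^2 - 8.9602*w + 4.878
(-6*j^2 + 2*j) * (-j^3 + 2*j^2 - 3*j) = 6*j^5 - 14*j^4 + 22*j^3 - 6*j^2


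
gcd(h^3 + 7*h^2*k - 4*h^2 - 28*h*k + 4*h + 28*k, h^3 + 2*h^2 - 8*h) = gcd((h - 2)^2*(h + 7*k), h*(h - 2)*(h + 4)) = h - 2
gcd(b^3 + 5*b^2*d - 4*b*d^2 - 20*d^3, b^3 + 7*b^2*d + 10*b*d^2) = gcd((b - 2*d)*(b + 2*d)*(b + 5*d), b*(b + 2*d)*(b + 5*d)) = b^2 + 7*b*d + 10*d^2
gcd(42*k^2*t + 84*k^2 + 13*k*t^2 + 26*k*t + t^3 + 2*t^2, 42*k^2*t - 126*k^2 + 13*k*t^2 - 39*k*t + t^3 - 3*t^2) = 42*k^2 + 13*k*t + t^2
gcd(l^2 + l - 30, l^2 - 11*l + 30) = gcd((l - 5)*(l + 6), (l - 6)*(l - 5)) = l - 5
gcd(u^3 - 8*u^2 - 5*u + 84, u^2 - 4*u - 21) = u^2 - 4*u - 21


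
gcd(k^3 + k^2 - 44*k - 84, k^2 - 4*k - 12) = k + 2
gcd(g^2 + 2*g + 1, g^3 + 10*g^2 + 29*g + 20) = g + 1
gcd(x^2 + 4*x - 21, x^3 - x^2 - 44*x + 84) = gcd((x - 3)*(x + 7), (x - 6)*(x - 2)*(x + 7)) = x + 7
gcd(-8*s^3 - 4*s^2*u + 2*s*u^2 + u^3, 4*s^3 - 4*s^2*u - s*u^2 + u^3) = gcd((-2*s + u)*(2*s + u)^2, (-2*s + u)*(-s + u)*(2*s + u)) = 4*s^2 - u^2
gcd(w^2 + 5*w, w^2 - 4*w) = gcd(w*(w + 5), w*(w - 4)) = w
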